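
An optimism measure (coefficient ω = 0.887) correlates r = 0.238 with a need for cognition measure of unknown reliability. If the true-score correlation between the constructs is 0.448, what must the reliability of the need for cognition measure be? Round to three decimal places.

r_true = r_obs / √(r_xx · r_yy) ⇒ 0.448 = 0.238 / √(0.887 · r_yy).
√(0.887 · r_yy) = 0.238 / 0.448 = 0.5313; 0.887 · r_yy = 0.2823; r_yy = 0.2823 / 0.887 ≈ 0.318.

0.318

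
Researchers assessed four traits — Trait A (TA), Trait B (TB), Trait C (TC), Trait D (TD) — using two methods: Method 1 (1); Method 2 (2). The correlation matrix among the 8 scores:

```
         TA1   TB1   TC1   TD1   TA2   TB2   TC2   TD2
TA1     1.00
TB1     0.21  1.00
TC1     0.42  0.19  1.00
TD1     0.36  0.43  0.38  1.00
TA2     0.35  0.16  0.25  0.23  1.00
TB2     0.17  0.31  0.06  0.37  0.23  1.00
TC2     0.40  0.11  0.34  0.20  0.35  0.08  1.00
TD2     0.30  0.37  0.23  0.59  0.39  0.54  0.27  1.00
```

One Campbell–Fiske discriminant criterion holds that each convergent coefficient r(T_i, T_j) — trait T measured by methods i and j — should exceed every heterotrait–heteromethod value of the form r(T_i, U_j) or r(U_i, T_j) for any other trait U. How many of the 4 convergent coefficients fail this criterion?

Each convergent coefficient versus the relevant comparison correlations:
TA (methods 1·2): 0.35 vs {0.17, 0.16, 0.40, 0.25, 0.30, 0.23} → fail.
TB (methods 1·2): 0.31 vs {0.16, 0.17, 0.11, 0.06, 0.37, 0.37} → fail.
TC (methods 1·2): 0.34 vs {0.25, 0.40, 0.06, 0.11, 0.23, 0.20} → fail.
TD (methods 1·2): 0.59 vs {0.23, 0.30, 0.37, 0.37, 0.20, 0.23} → pass.
3 of 4 fail.

3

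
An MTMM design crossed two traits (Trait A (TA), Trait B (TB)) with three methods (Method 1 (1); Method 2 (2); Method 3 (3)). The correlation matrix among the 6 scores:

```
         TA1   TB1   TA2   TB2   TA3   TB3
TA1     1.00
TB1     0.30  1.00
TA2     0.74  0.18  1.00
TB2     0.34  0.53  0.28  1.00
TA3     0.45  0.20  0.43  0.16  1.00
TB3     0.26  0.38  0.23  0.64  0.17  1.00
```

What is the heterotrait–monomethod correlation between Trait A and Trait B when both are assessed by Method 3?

0.17

Different traits, same method: r(TA3, TB3) = 0.17.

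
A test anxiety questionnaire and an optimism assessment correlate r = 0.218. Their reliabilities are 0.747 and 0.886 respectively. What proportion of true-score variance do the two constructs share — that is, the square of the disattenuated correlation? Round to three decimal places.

Disattenuated r = 0.218 / √(0.747 × 0.886) = 0.218 / 0.8135 = 0.2680.
Shared true-score variance = 0.2680² = 0.0718 ≈ 0.072.

0.072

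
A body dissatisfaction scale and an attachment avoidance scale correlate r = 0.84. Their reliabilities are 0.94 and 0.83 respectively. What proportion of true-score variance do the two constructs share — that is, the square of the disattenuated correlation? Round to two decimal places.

0.90

Disattenuated r = 0.84 / √(0.94 × 0.83) = 0.84 / 0.8833 = 0.9510.
Shared true-score variance = 0.9510² = 0.9044 ≈ 0.90.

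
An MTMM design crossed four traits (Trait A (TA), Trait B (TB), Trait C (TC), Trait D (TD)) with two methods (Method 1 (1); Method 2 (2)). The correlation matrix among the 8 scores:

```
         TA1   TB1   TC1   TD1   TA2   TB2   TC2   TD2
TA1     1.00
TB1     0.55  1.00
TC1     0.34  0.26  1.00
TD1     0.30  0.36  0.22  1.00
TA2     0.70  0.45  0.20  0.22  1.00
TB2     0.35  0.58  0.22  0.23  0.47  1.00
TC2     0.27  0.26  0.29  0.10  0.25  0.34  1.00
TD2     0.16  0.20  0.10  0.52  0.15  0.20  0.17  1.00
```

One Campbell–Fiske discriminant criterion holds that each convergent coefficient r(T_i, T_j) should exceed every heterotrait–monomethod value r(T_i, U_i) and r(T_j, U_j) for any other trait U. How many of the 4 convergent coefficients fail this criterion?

1

Each convergent coefficient versus the relevant comparison correlations:
TA (methods 1·2): 0.70 vs {0.55, 0.47, 0.34, 0.25, 0.30, 0.15} → pass.
TB (methods 1·2): 0.58 vs {0.55, 0.47, 0.26, 0.34, 0.36, 0.20} → pass.
TC (methods 1·2): 0.29 vs {0.34, 0.25, 0.26, 0.34, 0.22, 0.17} → fail.
TD (methods 1·2): 0.52 vs {0.30, 0.15, 0.36, 0.20, 0.22, 0.17} → pass.
1 of 4 fail.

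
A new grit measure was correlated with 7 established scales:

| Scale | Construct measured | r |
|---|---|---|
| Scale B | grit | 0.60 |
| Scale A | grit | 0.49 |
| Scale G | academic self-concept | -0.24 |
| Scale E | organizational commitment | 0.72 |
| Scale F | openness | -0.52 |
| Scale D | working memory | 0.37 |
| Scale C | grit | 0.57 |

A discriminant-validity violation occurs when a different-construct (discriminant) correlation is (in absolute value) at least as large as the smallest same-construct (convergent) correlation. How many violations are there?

Convergent (same construct = grit): Scale B, Scale A, Scale C.
Smallest convergent = 0.49. Discriminant |r|: 0.24, 0.72, 0.52, 0.37; count ≥ 0.49 → 2.

2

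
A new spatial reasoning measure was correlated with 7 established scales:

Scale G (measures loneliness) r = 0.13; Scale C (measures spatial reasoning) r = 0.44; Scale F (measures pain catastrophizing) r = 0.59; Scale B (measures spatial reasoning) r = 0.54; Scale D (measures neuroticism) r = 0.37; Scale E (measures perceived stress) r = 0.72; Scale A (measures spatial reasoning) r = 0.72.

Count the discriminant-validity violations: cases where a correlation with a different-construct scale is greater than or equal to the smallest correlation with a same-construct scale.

Convergent (same construct = spatial reasoning): Scale C, Scale B, Scale A.
Smallest convergent = 0.44. Discriminant values: 0.13, 0.59, 0.37, 0.72; count ≥ 0.44 → 2.

2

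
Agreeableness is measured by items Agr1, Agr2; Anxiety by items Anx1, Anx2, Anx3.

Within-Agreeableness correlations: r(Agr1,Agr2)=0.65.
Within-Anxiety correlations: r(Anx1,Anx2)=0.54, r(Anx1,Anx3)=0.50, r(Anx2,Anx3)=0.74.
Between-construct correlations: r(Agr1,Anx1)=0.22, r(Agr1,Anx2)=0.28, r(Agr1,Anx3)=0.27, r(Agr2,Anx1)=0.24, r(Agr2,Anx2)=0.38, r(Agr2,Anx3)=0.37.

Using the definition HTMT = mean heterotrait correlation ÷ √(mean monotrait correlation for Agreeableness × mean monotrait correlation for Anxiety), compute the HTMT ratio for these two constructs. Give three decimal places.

Between-construct mean = 1.76/6 = 0.2933.
Mean within-Agr = 0.65/1 = 0.6500; mean within-Anx = 1.78/3 = 0.5933.
Geometric mean = √(0.6500 × 0.5933) = 0.6210.
HTMT = 0.2933 / 0.6210 = 0.472.

0.472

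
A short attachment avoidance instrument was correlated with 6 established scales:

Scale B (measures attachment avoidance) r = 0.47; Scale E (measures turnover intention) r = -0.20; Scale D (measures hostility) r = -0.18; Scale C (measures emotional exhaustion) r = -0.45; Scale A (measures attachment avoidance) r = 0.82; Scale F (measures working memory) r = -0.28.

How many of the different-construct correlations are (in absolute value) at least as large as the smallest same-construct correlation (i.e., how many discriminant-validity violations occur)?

0

Convergent (same construct = attachment avoidance): Scale B, Scale A.
Smallest convergent = 0.47. Discriminant |r|: 0.20, 0.18, 0.45, 0.28; count ≥ 0.47 → 0.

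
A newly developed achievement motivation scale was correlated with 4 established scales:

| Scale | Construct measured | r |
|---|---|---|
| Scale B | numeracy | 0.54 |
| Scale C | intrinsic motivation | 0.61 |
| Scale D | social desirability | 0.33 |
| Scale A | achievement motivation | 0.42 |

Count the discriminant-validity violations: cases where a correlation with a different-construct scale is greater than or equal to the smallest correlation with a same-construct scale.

2

Convergent (same construct = achievement motivation): Scale A.
Smallest convergent = 0.42. Discriminant values: 0.54, 0.61, 0.33; count ≥ 0.42 → 2.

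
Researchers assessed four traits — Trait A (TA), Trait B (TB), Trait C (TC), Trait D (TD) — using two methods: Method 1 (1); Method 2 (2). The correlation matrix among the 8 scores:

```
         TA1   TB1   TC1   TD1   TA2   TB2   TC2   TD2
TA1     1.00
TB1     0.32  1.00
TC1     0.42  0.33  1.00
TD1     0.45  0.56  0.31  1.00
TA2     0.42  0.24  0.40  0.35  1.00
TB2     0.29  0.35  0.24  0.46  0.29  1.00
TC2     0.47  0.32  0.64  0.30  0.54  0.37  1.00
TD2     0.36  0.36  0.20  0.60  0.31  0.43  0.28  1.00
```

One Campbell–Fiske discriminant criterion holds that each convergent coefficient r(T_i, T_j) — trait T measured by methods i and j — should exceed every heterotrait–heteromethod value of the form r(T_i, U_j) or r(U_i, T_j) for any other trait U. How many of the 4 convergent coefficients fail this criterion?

Each convergent coefficient versus the relevant comparison correlations:
TA (methods 1·2): 0.42 vs {0.29, 0.24, 0.47, 0.40, 0.36, 0.35} → fail.
TB (methods 1·2): 0.35 vs {0.24, 0.29, 0.32, 0.24, 0.36, 0.46} → fail.
TC (methods 1·2): 0.64 vs {0.40, 0.47, 0.24, 0.32, 0.20, 0.30} → pass.
TD (methods 1·2): 0.60 vs {0.35, 0.36, 0.46, 0.36, 0.30, 0.20} → pass.
2 of 4 fail.

2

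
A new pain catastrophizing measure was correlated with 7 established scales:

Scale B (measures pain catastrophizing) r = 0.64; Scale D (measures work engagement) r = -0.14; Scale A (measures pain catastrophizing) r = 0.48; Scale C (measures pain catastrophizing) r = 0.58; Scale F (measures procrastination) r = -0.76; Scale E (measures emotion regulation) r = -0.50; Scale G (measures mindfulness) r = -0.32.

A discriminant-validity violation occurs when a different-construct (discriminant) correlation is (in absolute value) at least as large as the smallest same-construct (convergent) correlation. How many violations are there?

Convergent (same construct = pain catastrophizing): Scale B, Scale A, Scale C.
Smallest convergent = 0.48. Discriminant |r|: 0.14, 0.76, 0.50, 0.32; count ≥ 0.48 → 2.

2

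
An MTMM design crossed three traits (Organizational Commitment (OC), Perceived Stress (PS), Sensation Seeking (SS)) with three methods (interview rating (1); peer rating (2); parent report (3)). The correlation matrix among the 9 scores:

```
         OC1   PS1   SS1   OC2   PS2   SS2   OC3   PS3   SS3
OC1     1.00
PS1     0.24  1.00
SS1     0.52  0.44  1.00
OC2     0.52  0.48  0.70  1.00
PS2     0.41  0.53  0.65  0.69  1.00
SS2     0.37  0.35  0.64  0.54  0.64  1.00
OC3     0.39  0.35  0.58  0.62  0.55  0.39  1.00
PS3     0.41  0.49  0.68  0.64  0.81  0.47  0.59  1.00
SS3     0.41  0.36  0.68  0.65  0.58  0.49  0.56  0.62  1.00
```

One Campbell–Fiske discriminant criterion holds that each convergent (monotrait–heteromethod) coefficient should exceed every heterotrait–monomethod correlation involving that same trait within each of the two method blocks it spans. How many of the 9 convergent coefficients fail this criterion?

Convergent coefficients and their comparison sets:
OC (methods 1·2): 0.52 vs {0.24, 0.69, 0.52, 0.54} → fail.
OC (methods 1·3): 0.39 vs {0.24, 0.59, 0.52, 0.56} → fail.
OC (methods 2·3): 0.62 vs {0.69, 0.59, 0.54, 0.56} → fail.
PS (methods 1·2): 0.53 vs {0.24, 0.69, 0.44, 0.64} → fail.
PS (methods 1·3): 0.49 vs {0.24, 0.59, 0.44, 0.62} → fail.
PS (methods 2·3): 0.81 vs {0.69, 0.59, 0.64, 0.62} → pass.
SS (methods 1·2): 0.64 vs {0.52, 0.54, 0.44, 0.64} → fail.
SS (methods 1·3): 0.68 vs {0.52, 0.56, 0.44, 0.62} → pass.
SS (methods 2·3): 0.49 vs {0.54, 0.56, 0.64, 0.62} → fail.
7 of 9 fail.

7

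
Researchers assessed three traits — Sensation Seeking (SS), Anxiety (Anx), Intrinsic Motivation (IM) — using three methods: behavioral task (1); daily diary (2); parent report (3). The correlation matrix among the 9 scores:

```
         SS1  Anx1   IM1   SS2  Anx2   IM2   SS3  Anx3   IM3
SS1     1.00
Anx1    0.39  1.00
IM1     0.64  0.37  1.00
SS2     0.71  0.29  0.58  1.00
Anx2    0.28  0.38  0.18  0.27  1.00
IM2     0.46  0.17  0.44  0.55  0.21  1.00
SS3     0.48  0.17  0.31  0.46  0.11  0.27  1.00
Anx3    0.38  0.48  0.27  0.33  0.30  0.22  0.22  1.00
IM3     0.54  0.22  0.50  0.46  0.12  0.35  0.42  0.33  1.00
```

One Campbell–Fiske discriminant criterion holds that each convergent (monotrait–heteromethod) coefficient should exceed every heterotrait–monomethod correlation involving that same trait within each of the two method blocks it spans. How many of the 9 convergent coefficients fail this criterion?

Convergent coefficients and their comparison sets:
SS (methods 1·2): 0.71 vs {0.39, 0.27, 0.64, 0.55} → pass.
SS (methods 1·3): 0.48 vs {0.39, 0.22, 0.64, 0.42} → fail.
SS (methods 2·3): 0.46 vs {0.27, 0.22, 0.55, 0.42} → fail.
Anx (methods 1·2): 0.38 vs {0.39, 0.27, 0.37, 0.21} → fail.
Anx (methods 1·3): 0.48 vs {0.39, 0.22, 0.37, 0.33} → pass.
Anx (methods 2·3): 0.30 vs {0.27, 0.22, 0.21, 0.33} → fail.
IM (methods 1·2): 0.44 vs {0.64, 0.55, 0.37, 0.21} → fail.
IM (methods 1·3): 0.50 vs {0.64, 0.42, 0.37, 0.33} → fail.
IM (methods 2·3): 0.35 vs {0.55, 0.42, 0.21, 0.33} → fail.
7 of 9 fail.

7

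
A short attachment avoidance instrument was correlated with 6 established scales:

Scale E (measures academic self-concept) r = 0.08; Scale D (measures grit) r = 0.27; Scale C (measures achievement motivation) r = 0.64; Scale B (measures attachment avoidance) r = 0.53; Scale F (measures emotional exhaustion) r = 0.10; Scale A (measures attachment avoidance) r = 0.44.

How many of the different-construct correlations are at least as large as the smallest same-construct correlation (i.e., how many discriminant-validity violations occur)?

Convergent (same construct = attachment avoidance): Scale B, Scale A.
Smallest convergent = 0.44. Discriminant values: 0.08, 0.27, 0.64, 0.10; count ≥ 0.44 → 1.

1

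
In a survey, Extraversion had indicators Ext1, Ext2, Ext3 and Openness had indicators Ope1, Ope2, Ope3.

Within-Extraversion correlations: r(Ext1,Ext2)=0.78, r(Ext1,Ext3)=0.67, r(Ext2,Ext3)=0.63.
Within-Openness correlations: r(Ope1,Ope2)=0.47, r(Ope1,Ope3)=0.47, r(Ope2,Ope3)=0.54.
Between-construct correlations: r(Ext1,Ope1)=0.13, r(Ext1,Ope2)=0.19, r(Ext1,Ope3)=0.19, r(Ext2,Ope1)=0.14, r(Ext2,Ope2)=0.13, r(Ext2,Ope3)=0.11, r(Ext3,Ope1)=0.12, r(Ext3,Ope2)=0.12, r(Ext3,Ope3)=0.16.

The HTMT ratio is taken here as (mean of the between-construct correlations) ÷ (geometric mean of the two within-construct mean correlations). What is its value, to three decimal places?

Mean heterotrait r = 1.29/9 = 0.1433.
Mean within-Ext = 2.08/3 = 0.6933; mean within-Ope = 1.48/3 = 0.4933.
Geometric mean = √(0.6933 × 0.4933) = 0.5848.
HTMT = 0.1433 / 0.5848 = 0.245.

0.245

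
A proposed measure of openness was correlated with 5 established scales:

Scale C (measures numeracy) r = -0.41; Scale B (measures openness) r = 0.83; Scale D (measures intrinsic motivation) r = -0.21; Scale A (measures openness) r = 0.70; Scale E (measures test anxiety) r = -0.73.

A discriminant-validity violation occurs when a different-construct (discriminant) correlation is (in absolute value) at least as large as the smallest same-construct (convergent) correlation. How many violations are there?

Convergent (same construct = openness): Scale B, Scale A.
Smallest convergent = 0.70. Discriminant |r|: 0.41, 0.21, 0.73; count ≥ 0.70 → 1.

1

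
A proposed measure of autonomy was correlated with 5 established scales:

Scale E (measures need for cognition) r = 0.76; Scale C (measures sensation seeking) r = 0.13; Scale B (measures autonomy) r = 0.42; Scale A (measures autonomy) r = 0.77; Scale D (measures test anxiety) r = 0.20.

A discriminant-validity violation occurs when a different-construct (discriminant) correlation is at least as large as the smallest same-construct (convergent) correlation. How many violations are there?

Convergent (same construct = autonomy): Scale B, Scale A.
Smallest convergent = 0.42. Discriminant values: 0.76, 0.13, 0.20; count ≥ 0.42 → 1.

1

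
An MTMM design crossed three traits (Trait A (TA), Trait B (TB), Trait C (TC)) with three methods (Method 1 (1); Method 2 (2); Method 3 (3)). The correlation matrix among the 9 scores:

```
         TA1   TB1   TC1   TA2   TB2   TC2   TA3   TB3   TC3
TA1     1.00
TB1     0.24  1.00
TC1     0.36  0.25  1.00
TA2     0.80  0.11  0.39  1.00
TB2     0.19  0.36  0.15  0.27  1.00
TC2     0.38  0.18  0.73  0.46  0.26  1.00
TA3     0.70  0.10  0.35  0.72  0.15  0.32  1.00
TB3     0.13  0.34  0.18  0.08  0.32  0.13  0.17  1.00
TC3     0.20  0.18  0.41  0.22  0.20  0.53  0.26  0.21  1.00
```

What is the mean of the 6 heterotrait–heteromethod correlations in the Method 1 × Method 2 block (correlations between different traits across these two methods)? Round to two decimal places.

0.23

HTHM values (method 1 × method 2): 0.19, 0.38, 0.11, 0.18, 0.39, 0.15; mean = 1.40/6 = 0.23.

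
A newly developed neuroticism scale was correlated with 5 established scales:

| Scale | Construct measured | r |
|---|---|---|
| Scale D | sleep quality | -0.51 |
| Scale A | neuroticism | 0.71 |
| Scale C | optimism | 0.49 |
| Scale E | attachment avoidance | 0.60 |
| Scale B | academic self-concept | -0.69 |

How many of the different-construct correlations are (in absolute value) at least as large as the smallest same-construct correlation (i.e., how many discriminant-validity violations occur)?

Convergent (same construct = neuroticism): Scale A.
Smallest convergent = 0.71. Discriminant |r|: 0.51, 0.49, 0.60, 0.69; count ≥ 0.71 → 0.

0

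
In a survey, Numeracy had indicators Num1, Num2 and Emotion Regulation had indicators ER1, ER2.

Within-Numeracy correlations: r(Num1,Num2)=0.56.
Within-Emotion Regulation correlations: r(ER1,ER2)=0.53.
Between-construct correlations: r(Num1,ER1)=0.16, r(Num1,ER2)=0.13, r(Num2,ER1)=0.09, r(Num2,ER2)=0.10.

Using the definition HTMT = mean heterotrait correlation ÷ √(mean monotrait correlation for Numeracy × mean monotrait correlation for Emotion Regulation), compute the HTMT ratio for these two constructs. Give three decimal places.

Mean heterotrait r = 0.48/4 = 0.1200.
Mean within-Num = 0.56/1 = 0.5600; mean within-ER = 0.53/1 = 0.5300.
Geometric mean = √(0.5600 × 0.5300) = 0.5448.
HTMT = 0.1200 / 0.5448 = 0.220.

0.220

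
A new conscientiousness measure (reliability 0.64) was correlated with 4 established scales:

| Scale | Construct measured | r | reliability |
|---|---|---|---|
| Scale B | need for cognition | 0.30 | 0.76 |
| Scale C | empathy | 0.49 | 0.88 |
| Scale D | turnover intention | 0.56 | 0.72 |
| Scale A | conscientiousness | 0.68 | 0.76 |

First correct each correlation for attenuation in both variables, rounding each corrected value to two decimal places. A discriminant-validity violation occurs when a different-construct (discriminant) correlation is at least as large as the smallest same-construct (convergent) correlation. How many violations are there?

Disattenuated r (r / √(r_scale · r_new)):
  Scale B (disc): 0.30 / √(0.76·0.64) = 0.43
  Scale C (disc): 0.49 / √(0.88·0.64) = 0.65
  Scale D (disc): 0.56 / √(0.72·0.64) = 0.82
  Scale A (conv): 0.68 / √(0.76·0.64) = 0.98
Smallest convergent = 0.98. Discriminant values: 0.43, 0.65, 0.82; count ≥ 0.98 → 0.

0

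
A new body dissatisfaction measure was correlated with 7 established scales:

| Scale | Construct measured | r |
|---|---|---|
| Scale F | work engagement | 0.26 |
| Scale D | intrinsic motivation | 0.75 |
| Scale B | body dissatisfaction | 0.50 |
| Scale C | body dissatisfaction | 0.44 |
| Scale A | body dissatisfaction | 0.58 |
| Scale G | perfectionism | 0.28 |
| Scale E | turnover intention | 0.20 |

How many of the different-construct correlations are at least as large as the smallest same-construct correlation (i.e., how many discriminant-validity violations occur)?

1

Convergent (same construct = body dissatisfaction): Scale B, Scale C, Scale A.
Smallest convergent = 0.44. Discriminant values: 0.26, 0.75, 0.28, 0.20; count ≥ 0.44 → 1.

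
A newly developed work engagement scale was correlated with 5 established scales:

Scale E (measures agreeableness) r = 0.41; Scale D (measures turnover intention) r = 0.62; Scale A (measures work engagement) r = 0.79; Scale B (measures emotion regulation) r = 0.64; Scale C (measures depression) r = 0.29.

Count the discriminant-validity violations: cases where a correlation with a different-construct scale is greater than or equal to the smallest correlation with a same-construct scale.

0

Convergent (same construct = work engagement): Scale A.
Smallest convergent = 0.79. Discriminant values: 0.41, 0.62, 0.64, 0.29; count ≥ 0.79 → 0.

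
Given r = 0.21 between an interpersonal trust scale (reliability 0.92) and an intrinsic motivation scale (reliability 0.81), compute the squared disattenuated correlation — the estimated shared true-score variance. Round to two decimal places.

0.06

Disattenuated r = 0.21 / √(0.92 × 0.81) = 0.21 / 0.8632 = 0.2433.
Shared true-score variance = 0.2433² = 0.0592 ≈ 0.06.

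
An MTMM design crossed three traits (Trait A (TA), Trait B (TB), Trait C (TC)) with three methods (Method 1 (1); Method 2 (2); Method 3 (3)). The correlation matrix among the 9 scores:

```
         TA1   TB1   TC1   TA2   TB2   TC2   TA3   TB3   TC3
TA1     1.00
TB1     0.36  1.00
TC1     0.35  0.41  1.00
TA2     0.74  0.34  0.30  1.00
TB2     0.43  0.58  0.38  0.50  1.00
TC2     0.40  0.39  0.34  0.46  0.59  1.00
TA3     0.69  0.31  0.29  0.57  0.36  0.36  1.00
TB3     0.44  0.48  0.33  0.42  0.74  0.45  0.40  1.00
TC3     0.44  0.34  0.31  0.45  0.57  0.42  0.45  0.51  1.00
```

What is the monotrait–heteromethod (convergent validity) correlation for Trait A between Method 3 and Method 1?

0.69

Same trait (TA), different methods: r(TA3, TA1) = 0.69.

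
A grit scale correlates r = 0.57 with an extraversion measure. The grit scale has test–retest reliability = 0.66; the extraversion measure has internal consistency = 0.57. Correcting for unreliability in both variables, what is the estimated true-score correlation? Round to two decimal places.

r_true = r_obs / √(r_xx · r_yy) = 0.57 / √(0.66 × 0.57) = 0.57 / √0.3762 = 0.57 / 0.6134 ≈ 0.93.

0.93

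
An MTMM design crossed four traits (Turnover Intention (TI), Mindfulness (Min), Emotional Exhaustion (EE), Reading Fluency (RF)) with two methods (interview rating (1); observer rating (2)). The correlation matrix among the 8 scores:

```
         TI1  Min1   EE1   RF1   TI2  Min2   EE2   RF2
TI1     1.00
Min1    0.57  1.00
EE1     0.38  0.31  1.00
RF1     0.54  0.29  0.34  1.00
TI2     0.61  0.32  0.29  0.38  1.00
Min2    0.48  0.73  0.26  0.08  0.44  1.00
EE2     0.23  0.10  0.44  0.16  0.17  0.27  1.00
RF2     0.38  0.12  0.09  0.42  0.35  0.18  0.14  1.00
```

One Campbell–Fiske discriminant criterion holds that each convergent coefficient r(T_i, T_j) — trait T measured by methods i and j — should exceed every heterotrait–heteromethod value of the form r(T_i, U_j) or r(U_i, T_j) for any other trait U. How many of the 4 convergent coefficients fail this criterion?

0

Checking each validity diagonal entry against its comparison values:
TI (methods 1·2): 0.61 vs {0.48, 0.32, 0.23, 0.29, 0.38, 0.38} → pass.
Min (methods 1·2): 0.73 vs {0.32, 0.48, 0.10, 0.26, 0.12, 0.08} → pass.
EE (methods 1·2): 0.44 vs {0.29, 0.23, 0.26, 0.10, 0.09, 0.16} → pass.
RF (methods 1·2): 0.42 vs {0.38, 0.38, 0.08, 0.12, 0.16, 0.09} → pass.
0 of 4 fail.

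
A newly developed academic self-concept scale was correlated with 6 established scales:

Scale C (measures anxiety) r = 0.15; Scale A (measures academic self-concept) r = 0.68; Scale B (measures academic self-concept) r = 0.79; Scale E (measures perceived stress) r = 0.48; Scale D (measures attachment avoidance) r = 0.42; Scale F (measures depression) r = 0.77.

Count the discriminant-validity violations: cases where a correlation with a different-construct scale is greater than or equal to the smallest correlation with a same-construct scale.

1

Convergent (same construct = academic self-concept): Scale A, Scale B.
Smallest convergent = 0.68. Discriminant values: 0.15, 0.48, 0.42, 0.77; count ≥ 0.68 → 1.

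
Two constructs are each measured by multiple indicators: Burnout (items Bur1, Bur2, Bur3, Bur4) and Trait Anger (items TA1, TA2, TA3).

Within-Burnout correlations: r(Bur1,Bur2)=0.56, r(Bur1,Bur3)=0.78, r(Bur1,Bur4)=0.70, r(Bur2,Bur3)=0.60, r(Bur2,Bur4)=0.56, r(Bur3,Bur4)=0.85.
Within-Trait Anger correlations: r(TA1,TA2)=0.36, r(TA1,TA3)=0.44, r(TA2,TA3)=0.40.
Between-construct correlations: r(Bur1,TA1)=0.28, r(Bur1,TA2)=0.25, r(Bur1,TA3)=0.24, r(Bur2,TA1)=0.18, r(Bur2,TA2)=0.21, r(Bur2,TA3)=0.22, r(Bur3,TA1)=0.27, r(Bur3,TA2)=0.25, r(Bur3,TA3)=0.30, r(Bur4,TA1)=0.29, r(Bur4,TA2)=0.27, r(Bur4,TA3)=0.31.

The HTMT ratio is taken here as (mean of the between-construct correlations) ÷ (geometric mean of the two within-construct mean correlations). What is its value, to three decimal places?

Between-construct mean = 3.07/12 = 0.2558.
Mean within-Bur = 4.05/6 = 0.6750; mean within-TA = 1.20/3 = 0.4000.
Geometric mean = √(0.6750 × 0.4000) = 0.5196.
HTMT = 0.2558 / 0.5196 = 0.492.

0.492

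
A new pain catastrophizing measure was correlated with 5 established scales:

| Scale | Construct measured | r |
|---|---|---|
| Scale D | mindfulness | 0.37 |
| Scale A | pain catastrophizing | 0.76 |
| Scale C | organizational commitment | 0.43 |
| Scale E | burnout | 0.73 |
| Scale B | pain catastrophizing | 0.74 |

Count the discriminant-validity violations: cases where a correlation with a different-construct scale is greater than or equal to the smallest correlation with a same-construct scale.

Convergent (same construct = pain catastrophizing): Scale A, Scale B.
Smallest convergent = 0.74. Discriminant values: 0.37, 0.43, 0.73; count ≥ 0.74 → 0.

0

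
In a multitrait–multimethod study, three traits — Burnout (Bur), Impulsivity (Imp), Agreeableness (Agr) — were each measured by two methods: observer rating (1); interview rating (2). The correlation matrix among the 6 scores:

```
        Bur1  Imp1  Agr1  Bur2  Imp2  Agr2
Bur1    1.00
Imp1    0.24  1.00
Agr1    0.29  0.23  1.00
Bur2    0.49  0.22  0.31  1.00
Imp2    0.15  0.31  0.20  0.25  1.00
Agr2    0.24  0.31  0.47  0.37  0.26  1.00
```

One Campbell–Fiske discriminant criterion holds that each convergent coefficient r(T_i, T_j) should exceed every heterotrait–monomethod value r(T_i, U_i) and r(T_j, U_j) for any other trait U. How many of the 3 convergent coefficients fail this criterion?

Checking each validity diagonal entry against its comparison values:
Bur (methods 1·2): 0.49 vs {0.24, 0.25, 0.29, 0.37} → pass.
Imp (methods 1·2): 0.31 vs {0.24, 0.25, 0.23, 0.26} → pass.
Agr (methods 1·2): 0.47 vs {0.29, 0.37, 0.23, 0.26} → pass.
0 of 3 fail.

0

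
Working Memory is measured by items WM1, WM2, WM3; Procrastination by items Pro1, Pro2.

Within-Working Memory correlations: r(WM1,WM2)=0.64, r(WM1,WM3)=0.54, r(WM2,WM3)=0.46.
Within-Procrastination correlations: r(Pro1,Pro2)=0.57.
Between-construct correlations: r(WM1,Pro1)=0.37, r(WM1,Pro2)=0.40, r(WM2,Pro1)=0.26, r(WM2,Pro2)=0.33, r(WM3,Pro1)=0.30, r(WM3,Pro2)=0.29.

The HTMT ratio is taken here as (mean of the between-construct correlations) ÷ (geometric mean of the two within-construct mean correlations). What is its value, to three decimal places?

Mean heterotrait r = 1.95/6 = 0.3250.
Mean within-WM = 1.64/3 = 0.5467; mean within-Pro = 0.57/1 = 0.5700.
Geometric mean = √(0.5467 × 0.5700) = 0.5582.
HTMT = 0.3250 / 0.5582 = 0.582.

0.582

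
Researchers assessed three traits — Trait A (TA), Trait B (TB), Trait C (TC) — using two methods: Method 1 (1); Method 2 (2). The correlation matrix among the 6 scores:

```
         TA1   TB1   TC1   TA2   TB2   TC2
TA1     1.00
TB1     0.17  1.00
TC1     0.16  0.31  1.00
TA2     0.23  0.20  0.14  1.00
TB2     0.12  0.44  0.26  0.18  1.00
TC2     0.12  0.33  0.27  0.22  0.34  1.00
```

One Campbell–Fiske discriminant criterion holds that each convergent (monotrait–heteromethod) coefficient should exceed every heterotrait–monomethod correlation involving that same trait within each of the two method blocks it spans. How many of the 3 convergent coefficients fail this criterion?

1

Convergent coefficients and their comparison sets:
TA (methods 1·2): 0.23 vs {0.17, 0.18, 0.16, 0.22} → pass.
TB (methods 1·2): 0.44 vs {0.17, 0.18, 0.31, 0.34} → pass.
TC (methods 1·2): 0.27 vs {0.16, 0.22, 0.31, 0.34} → fail.
1 of 3 fail.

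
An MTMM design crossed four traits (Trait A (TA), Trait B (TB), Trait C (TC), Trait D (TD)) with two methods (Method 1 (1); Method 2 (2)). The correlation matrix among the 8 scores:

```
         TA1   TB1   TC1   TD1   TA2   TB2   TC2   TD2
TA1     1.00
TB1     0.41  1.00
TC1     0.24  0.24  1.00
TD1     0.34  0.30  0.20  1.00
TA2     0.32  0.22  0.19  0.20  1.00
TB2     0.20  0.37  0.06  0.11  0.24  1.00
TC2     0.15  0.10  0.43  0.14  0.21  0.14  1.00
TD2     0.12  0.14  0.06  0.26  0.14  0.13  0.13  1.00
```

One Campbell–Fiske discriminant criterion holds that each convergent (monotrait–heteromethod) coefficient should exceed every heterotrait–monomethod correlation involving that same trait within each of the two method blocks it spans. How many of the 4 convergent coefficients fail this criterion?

3

Checking each validity diagonal entry against its comparison values:
TA (methods 1·2): 0.32 vs {0.41, 0.24, 0.24, 0.21, 0.34, 0.14} → fail.
TB (methods 1·2): 0.37 vs {0.41, 0.24, 0.24, 0.14, 0.30, 0.13} → fail.
TC (methods 1·2): 0.43 vs {0.24, 0.21, 0.24, 0.14, 0.20, 0.13} → pass.
TD (methods 1·2): 0.26 vs {0.34, 0.14, 0.30, 0.13, 0.20, 0.13} → fail.
3 of 4 fail.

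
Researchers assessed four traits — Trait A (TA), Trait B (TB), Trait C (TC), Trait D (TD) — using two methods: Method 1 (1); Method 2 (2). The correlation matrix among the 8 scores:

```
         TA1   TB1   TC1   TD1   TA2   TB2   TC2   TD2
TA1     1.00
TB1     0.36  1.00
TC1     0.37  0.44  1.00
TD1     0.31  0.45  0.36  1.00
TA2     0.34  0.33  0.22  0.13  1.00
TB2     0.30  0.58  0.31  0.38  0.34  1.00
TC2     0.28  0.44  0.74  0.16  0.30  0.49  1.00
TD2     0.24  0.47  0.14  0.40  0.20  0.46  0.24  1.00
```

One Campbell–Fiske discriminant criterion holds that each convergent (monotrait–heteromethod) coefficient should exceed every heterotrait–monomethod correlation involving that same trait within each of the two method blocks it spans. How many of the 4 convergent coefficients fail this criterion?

Checking each validity diagonal entry against its comparison values:
TA (methods 1·2): 0.34 vs {0.36, 0.34, 0.37, 0.30, 0.31, 0.20} → fail.
TB (methods 1·2): 0.58 vs {0.36, 0.34, 0.44, 0.49, 0.45, 0.46} → pass.
TC (methods 1·2): 0.74 vs {0.37, 0.30, 0.44, 0.49, 0.36, 0.24} → pass.
TD (methods 1·2): 0.40 vs {0.31, 0.20, 0.45, 0.46, 0.36, 0.24} → fail.
2 of 4 fail.

2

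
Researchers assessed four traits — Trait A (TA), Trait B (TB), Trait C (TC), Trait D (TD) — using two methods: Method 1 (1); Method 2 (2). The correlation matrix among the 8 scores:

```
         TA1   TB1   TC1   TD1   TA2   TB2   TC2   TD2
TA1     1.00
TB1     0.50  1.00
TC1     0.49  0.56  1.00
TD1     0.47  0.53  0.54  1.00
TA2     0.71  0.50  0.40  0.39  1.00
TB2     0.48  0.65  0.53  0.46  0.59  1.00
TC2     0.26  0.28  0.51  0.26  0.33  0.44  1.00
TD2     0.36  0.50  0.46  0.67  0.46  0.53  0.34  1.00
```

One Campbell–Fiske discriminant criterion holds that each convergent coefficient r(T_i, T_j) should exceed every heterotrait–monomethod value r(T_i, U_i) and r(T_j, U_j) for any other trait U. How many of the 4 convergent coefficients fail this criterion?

Convergent coefficients and their comparison sets:
TA (methods 1·2): 0.71 vs {0.50, 0.59, 0.49, 0.33, 0.47, 0.46} → pass.
TB (methods 1·2): 0.65 vs {0.50, 0.59, 0.56, 0.44, 0.53, 0.53} → pass.
TC (methods 1·2): 0.51 vs {0.49, 0.33, 0.56, 0.44, 0.54, 0.34} → fail.
TD (methods 1·2): 0.67 vs {0.47, 0.46, 0.53, 0.53, 0.54, 0.34} → pass.
1 of 4 fail.

1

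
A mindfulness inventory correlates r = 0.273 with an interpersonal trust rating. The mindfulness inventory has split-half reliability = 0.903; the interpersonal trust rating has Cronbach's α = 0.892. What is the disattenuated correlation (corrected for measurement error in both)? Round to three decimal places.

r_true = r_obs / √(r_xx · r_yy) = 0.273 / √(0.903 × 0.892) = 0.273 / √0.805476 = 0.273 / 0.8975 ≈ 0.304.

0.304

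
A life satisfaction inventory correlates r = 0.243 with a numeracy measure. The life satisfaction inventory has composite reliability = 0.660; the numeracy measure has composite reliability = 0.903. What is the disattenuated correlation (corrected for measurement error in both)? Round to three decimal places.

r_true = r_obs / √(r_xx · r_yy) = 0.243 / √(0.660 × 0.903) = 0.243 / √0.595980 = 0.243 / 0.7720 ≈ 0.315.

0.315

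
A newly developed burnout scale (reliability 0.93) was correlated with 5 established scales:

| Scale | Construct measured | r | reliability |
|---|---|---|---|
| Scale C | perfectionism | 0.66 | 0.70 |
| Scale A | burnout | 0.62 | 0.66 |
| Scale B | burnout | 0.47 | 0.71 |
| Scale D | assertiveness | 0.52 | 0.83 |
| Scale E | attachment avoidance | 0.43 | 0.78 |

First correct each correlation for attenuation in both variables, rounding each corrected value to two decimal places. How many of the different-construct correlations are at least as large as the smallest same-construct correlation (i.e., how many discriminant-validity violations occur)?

Disattenuated r (r / √(r_scale · r_new)):
  Scale C (disc): 0.66 / √(0.70·0.93) = 0.82
  Scale A (conv): 0.62 / √(0.66·0.93) = 0.79
  Scale B (conv): 0.47 / √(0.71·0.93) = 0.58
  Scale D (disc): 0.52 / √(0.83·0.93) = 0.59
  Scale E (disc): 0.43 / √(0.78·0.93) = 0.50
Smallest convergent = 0.58. Discriminant values: 0.82, 0.59, 0.50; count ≥ 0.58 → 2.

2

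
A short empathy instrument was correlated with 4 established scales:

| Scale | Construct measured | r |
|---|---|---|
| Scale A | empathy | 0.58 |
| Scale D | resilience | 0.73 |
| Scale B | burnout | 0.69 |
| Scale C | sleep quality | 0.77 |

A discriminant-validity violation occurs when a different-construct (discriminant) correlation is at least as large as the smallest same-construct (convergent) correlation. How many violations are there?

3

Convergent (same construct = empathy): Scale A.
Smallest convergent = 0.58. Discriminant values: 0.73, 0.69, 0.77; count ≥ 0.58 → 3.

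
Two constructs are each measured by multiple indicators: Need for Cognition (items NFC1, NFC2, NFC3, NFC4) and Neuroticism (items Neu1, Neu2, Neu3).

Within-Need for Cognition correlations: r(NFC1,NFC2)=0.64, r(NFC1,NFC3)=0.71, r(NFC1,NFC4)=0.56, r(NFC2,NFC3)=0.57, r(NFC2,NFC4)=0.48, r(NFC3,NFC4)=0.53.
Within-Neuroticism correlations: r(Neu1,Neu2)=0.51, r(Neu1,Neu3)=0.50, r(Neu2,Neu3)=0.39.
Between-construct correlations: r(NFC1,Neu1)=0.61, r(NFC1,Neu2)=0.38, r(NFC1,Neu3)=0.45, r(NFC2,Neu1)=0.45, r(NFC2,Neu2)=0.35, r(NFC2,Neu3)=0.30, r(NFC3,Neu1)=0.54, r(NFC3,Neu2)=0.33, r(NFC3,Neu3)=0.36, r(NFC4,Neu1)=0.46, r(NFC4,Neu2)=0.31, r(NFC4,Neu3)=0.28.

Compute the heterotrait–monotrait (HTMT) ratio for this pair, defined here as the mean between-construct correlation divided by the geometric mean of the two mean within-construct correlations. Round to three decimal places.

0.771

Mean heterotrait r = 4.82/12 = 0.4017.
Mean within-NFC = 3.49/6 = 0.5817; mean within-Neu = 1.40/3 = 0.4667.
Geometric mean = √(0.5817 × 0.4667) = 0.5210.
HTMT = 0.4017 / 0.5210 = 0.771.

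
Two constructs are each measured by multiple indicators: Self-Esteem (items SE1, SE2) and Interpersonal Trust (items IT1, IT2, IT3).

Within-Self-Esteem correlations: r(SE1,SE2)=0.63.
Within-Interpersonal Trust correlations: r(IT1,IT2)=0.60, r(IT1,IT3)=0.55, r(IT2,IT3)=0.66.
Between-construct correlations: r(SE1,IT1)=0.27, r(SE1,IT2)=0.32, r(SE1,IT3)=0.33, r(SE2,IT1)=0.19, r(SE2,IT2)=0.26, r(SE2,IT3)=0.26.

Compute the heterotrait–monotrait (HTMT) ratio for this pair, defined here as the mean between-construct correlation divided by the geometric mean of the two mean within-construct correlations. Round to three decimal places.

0.441

Mean heterotrait r = 1.63/6 = 0.2717.
Mean within-SE = 0.63/1 = 0.6300; mean within-IT = 1.81/3 = 0.6033.
Geometric mean = √(0.6300 × 0.6033) = 0.6165.
HTMT = 0.2717 / 0.6165 = 0.441.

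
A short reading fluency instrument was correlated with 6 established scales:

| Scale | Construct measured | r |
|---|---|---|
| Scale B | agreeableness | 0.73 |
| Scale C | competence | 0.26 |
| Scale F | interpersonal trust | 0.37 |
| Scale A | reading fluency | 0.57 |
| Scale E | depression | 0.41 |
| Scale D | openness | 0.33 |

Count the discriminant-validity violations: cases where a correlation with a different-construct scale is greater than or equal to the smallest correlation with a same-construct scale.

Convergent (same construct = reading fluency): Scale A.
Smallest convergent = 0.57. Discriminant values: 0.73, 0.26, 0.37, 0.41, 0.33; count ≥ 0.57 → 1.

1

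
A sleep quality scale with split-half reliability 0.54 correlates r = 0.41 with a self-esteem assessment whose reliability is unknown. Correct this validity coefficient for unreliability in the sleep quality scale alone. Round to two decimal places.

0.56

Single correction: r_c = r_obs / √r_xx = 0.41 / √0.54 = 0.41 / 0.7348 ≈ 0.56.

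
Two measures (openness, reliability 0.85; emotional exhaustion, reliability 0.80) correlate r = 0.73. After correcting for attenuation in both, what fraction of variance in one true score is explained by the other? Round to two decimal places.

Disattenuated r = 0.73 / √(0.85 × 0.80) = 0.73 / 0.8246 = 0.8853.
Shared true-score variance = 0.8853² = 0.7838 ≈ 0.78.

0.78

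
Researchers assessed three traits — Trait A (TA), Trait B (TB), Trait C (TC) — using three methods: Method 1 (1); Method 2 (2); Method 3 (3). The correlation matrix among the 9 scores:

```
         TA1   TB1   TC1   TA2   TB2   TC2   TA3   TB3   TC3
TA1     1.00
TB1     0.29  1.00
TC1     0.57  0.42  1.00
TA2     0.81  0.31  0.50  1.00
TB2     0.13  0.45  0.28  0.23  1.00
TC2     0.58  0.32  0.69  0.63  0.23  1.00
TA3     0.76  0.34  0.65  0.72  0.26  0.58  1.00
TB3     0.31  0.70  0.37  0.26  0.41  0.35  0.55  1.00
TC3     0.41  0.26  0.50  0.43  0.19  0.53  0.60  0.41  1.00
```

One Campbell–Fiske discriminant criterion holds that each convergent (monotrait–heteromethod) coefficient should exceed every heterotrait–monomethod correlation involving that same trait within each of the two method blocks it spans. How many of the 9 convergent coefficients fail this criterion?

Convergent coefficients and their comparison sets:
TA (methods 1·2): 0.81 vs {0.29, 0.23, 0.57, 0.63} → pass.
TA (methods 1·3): 0.76 vs {0.29, 0.55, 0.57, 0.60} → pass.
TA (methods 2·3): 0.72 vs {0.23, 0.55, 0.63, 0.60} → pass.
TB (methods 1·2): 0.45 vs {0.29, 0.23, 0.42, 0.23} → pass.
TB (methods 1·3): 0.70 vs {0.29, 0.55, 0.42, 0.41} → pass.
TB (methods 2·3): 0.41 vs {0.23, 0.55, 0.23, 0.41} → fail.
TC (methods 1·2): 0.69 vs {0.57, 0.63, 0.42, 0.23} → pass.
TC (methods 1·3): 0.50 vs {0.57, 0.60, 0.42, 0.41} → fail.
TC (methods 2·3): 0.53 vs {0.63, 0.60, 0.23, 0.41} → fail.
3 of 9 fail.

3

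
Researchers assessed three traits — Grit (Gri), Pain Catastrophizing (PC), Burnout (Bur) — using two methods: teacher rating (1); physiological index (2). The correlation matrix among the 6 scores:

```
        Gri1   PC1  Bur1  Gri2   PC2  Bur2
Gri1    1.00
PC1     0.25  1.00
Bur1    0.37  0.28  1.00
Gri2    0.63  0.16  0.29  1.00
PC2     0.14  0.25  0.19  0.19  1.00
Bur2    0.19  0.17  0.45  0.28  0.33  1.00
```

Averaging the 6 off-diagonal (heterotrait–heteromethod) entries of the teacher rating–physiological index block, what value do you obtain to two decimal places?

0.19

HTHM values (method 1 × method 2): 0.14, 0.19, 0.16, 0.17, 0.29, 0.19; mean = 1.14/6 = 0.19.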